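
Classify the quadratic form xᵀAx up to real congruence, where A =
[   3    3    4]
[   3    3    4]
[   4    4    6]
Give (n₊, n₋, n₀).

step 0: pivot 3 → sign +
step 1: pivot 2/3 → sign +
step 2: row/col 2 already zero → sign 0
signature = (2, 0, 1)

Answer: (2, 0, 1)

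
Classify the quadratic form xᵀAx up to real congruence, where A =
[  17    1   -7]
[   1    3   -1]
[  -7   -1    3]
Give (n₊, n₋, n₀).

Answer: (2, 0, 1)

Derivation:
step 0: pivot 17 → sign +
step 1: pivot 50/17 → sign +
step 2: row/col 2 already zero → sign 0
signature = (2, 0, 1)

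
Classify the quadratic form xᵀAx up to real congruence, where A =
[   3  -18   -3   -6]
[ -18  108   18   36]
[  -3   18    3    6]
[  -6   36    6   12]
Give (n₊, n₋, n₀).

step 0: pivot 3 → sign +
step 1: row/col 1 already zero → sign 0
step 2: row/col 2 already zero → sign 0
step 3: row/col 3 already zero → sign 0
signature = (1, 0, 3)

Answer: (1, 0, 3)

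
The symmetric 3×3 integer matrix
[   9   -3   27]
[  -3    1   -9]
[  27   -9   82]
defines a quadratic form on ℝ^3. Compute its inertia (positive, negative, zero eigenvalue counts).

step 0: pivot 9 → sign +
step 1: pivot 1 → sign +
step 2: row/col 2 already zero → sign 0
signature = (2, 0, 1)

Answer: (2, 0, 1)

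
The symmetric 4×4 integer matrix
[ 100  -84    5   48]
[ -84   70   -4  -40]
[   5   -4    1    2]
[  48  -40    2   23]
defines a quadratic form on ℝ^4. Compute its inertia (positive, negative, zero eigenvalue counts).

Answer: (3, 1, 0)

Derivation:
step 0: pivot 100 → sign +
step 1: pivot -14/25 → sign −
step 2: pivot 23/28 → sign +
step 3: pivot 1/23 → sign +
signature = (3, 1, 0)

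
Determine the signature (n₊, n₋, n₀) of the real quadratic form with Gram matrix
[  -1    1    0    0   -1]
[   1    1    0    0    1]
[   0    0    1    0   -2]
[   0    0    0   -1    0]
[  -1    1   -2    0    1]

step 0: pivot -1 → sign −
step 1: pivot 2 → sign +
step 2: pivot 1 → sign +
step 3: pivot -1 → sign −
step 4: pivot -2 → sign −
signature = (2, 3, 0)

Answer: (2, 3, 0)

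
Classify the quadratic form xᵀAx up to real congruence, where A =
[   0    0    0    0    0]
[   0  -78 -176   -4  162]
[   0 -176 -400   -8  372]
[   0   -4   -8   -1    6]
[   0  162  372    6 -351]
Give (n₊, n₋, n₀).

Answer: (0, 3, 2)

Derivation:
step 0: pivot -78 → sign −
step 1: pivot -112/39 → sign −
step 2: pivot -3/7 → sign −
step 3: row/col 3 already zero → sign 0
step 4: row/col 4 already zero → sign 0
signature = (0, 3, 2)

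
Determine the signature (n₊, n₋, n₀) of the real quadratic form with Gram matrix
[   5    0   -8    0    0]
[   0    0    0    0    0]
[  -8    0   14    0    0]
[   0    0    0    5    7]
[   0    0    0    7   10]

step 0: pivot 5 → sign +
step 1: pivot 6/5 → sign +
step 2: pivot 5 → sign +
step 3: pivot 1/5 → sign +
step 4: row/col 4 already zero → sign 0
signature = (4, 0, 1)

Answer: (4, 0, 1)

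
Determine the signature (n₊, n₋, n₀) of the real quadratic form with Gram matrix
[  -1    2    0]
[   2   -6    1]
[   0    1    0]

Answer: (1, 2, 0)

Derivation:
step 0: pivot -1 → sign −
step 1: pivot -2 → sign −
step 2: pivot 1/2 → sign +
signature = (1, 2, 0)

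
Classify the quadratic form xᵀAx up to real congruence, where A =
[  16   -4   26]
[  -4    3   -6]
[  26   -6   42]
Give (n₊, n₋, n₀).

Answer: (2, 1, 0)

Derivation:
step 0: pivot 16 → sign +
step 1: pivot 2 → sign +
step 2: pivot -3/8 → sign −
signature = (2, 1, 0)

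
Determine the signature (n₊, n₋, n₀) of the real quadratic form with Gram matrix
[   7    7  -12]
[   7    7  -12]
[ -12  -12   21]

Answer: (2, 0, 1)

Derivation:
step 0: pivot 7 → sign +
step 1: pivot 3/7 → sign +
step 2: row/col 2 already zero → sign 0
signature = (2, 0, 1)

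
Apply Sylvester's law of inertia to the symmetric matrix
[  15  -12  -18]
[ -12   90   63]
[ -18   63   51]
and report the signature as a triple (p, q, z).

step 0: pivot 15 → sign +
step 1: pivot 402/5 → sign +
step 2: pivot 3/134 → sign +
signature = (3, 0, 0)

Answer: (3, 0, 0)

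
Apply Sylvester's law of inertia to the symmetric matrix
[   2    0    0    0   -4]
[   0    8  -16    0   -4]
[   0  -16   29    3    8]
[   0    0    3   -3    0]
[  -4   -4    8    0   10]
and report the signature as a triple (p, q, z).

step 0: pivot 2 → sign +
step 1: pivot 8 → sign +
step 2: pivot -3 → sign −
step 3: row/col 3 already zero → sign 0
step 4: row/col 4 already zero → sign 0
signature = (2, 1, 2)

Answer: (2, 1, 2)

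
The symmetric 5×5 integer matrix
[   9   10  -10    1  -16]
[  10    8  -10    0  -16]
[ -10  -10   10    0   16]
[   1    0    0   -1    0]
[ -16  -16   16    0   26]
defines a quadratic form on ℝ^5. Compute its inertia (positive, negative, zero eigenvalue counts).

step 0: pivot 9 → sign +
step 1: pivot -28/9 → sign −
step 2: pivot -5/7 → sign −
step 3: pivot 2/5 → sign +
step 4: row/col 4 already zero → sign 0
signature = (2, 2, 1)

Answer: (2, 2, 1)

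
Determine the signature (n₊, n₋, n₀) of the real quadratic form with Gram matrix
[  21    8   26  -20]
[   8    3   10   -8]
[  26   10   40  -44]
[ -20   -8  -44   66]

Answer: (2, 1, 1)

Derivation:
step 0: pivot 21 → sign +
step 1: pivot -1/21 → sign −
step 2: pivot 8 → sign +
step 3: row/col 3 already zero → sign 0
signature = (2, 1, 1)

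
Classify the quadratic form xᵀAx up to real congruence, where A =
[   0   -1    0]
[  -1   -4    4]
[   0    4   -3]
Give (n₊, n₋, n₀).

step 0: pivot -4 → sign −
step 1: pivot 1/4 → sign +
step 2: pivot -3 → sign −
signature = (1, 2, 0)

Answer: (1, 2, 0)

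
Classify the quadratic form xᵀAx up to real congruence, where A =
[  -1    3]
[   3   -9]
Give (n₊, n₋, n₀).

step 0: pivot -1 → sign −
step 1: row/col 1 already zero → sign 0
signature = (0, 1, 1)

Answer: (0, 1, 1)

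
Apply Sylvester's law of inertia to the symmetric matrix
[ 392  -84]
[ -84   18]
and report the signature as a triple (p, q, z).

step 0: pivot 392 → sign +
step 1: row/col 1 already zero → sign 0
signature = (1, 0, 1)

Answer: (1, 0, 1)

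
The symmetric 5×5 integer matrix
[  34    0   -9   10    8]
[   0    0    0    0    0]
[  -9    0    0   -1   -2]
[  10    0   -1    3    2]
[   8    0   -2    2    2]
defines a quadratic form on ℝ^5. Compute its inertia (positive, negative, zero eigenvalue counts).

Answer: (3, 1, 1)

Derivation:
step 0: pivot 34 → sign +
step 1: pivot -81/34 → sign −
step 2: pivot 97/81 → sign +
step 3: pivot 6/97 → sign +
step 4: row/col 4 already zero → sign 0
signature = (3, 1, 1)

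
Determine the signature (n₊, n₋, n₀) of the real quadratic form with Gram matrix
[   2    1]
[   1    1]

step 0: pivot 2 → sign +
step 1: pivot 1/2 → sign +
signature = (2, 0, 0)

Answer: (2, 0, 0)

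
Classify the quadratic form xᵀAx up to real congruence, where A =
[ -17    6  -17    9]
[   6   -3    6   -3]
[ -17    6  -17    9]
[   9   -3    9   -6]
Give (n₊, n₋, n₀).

Answer: (0, 3, 1)

Derivation:
step 0: pivot -17 → sign −
step 1: pivot -15/17 → sign −
step 2: pivot -6/5 → sign −
step 3: row/col 3 already zero → sign 0
signature = (0, 3, 1)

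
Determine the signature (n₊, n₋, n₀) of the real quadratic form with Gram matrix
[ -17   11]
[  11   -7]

step 0: pivot -17 → sign −
step 1: pivot 2/17 → sign +
signature = (1, 1, 0)

Answer: (1, 1, 0)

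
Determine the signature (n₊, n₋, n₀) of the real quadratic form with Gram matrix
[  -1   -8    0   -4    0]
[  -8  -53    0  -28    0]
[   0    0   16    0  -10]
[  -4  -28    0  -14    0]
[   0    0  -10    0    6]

Answer: (3, 2, 0)

Derivation:
step 0: pivot -1 → sign −
step 1: pivot 11 → sign +
step 2: pivot 16 → sign +
step 3: pivot 6/11 → sign +
step 4: pivot -1/4 → sign −
signature = (3, 2, 0)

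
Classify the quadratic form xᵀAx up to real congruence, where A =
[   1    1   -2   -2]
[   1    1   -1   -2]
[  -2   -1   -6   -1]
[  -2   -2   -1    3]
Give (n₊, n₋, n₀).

step 0: pivot 1 → sign +
step 1: pivot -10 → sign −
step 2: pivot 1/10 → sign +
step 3: pivot -1 → sign −
signature = (2, 2, 0)

Answer: (2, 2, 0)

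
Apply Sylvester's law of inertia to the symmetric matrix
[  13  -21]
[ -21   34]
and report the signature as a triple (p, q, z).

step 0: pivot 13 → sign +
step 1: pivot 1/13 → sign +
signature = (2, 0, 0)

Answer: (2, 0, 0)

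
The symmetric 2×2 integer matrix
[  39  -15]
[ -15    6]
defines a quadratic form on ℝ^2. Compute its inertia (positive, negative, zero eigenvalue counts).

step 0: pivot 39 → sign +
step 1: pivot 3/13 → sign +
signature = (2, 0, 0)

Answer: (2, 0, 0)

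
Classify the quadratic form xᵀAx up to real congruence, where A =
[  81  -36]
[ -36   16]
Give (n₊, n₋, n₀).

step 0: pivot 81 → sign +
step 1: row/col 1 already zero → sign 0
signature = (1, 0, 1)

Answer: (1, 0, 1)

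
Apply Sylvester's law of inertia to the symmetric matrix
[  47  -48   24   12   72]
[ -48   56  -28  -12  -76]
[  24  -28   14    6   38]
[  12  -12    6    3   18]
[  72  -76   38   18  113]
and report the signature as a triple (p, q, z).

step 0: pivot 47 → sign +
step 1: pivot 328/47 → sign +
step 2: pivot -3/41 → sign −
step 3: pivot 3 → sign +
step 4: row/col 4 already zero → sign 0
signature = (3, 1, 1)

Answer: (3, 1, 1)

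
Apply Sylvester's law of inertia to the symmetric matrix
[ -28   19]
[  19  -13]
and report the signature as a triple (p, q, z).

step 0: pivot -28 → sign −
step 1: pivot -3/28 → sign −
signature = (0, 2, 0)

Answer: (0, 2, 0)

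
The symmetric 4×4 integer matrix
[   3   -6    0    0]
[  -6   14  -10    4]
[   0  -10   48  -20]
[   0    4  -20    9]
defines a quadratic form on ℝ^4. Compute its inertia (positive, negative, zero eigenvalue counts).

step 0: pivot 3 → sign +
step 1: pivot 2 → sign +
step 2: pivot -2 → sign −
step 3: pivot 1 → sign +
signature = (3, 1, 0)

Answer: (3, 1, 0)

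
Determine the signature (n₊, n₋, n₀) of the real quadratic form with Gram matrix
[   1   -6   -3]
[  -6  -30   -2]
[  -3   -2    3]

step 0: pivot 1 → sign +
step 1: pivot -66 → sign −
step 2: pivot 2/33 → sign +
signature = (2, 1, 0)

Answer: (2, 1, 0)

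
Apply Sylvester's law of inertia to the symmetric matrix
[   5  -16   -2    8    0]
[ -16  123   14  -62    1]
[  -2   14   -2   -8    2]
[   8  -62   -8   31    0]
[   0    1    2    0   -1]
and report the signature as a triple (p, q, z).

Answer: (2, 2, 1)

Derivation:
step 0: pivot 5 → sign +
step 1: pivot 359/5 → sign +
step 2: pivot -1294/359 → sign −
step 3: pivot -3/647 → sign −
step 4: row/col 4 already zero → sign 0
signature = (2, 2, 1)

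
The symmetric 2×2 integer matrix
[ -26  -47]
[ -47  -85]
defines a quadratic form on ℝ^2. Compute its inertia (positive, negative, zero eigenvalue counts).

step 0: pivot -26 → sign −
step 1: pivot -1/26 → sign −
signature = (0, 2, 0)

Answer: (0, 2, 0)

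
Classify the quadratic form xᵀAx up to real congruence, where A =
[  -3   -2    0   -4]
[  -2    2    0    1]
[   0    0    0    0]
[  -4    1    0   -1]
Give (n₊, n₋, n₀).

Answer: (2, 1, 1)

Derivation:
step 0: pivot -3 → sign −
step 1: pivot 10/3 → sign +
step 2: pivot 3/10 → sign +
step 3: row/col 3 already zero → sign 0
signature = (2, 1, 1)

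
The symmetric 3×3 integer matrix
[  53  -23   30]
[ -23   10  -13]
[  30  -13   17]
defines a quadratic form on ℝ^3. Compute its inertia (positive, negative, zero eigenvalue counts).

step 0: pivot 53 → sign +
step 1: pivot 1/53 → sign +
step 2: row/col 2 already zero → sign 0
signature = (2, 0, 1)

Answer: (2, 0, 1)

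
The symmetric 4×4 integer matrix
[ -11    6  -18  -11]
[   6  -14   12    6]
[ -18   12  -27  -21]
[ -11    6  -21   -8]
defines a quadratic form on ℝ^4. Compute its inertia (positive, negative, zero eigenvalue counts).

Answer: (1, 3, 0)

Derivation:
step 0: pivot -11 → sign −
step 1: pivot -118/11 → sign −
step 2: pivot 171/59 → sign +
step 3: pivot -2/19 → sign −
signature = (1, 3, 0)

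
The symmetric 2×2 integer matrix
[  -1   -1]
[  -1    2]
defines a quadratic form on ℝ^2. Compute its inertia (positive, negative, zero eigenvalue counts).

step 0: pivot -1 → sign −
step 1: pivot 3 → sign +
signature = (1, 1, 0)

Answer: (1, 1, 0)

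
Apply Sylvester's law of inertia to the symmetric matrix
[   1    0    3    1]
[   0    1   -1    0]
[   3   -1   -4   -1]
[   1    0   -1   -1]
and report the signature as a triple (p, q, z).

Answer: (2, 2, 0)

Derivation:
step 0: pivot 1 → sign +
step 1: pivot 1 → sign +
step 2: pivot -14 → sign −
step 3: pivot -6/7 → sign −
signature = (2, 2, 0)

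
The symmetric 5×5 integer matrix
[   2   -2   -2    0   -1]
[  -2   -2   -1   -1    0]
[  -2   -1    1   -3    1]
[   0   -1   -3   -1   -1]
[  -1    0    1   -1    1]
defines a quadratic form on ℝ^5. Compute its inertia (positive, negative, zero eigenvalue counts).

step 0: pivot 2 → sign +
step 1: pivot -4 → sign −
step 2: pivot 5/4 → sign +
step 3: pivot -24/5 → sign −
step 4: pivot 3/8 → sign +
signature = (3, 2, 0)

Answer: (3, 2, 0)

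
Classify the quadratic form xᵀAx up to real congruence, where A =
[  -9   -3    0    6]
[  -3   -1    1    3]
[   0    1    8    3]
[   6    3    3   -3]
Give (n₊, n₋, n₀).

step 0: pivot -9 → sign −
step 1: pivot 8 → sign +
step 2: pivot -1/8 → sign −
step 3: pivot 3 → sign +
signature = (2, 2, 0)

Answer: (2, 2, 0)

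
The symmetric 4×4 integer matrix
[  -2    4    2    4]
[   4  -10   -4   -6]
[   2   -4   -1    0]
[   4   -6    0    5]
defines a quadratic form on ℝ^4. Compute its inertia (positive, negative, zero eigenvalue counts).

Answer: (1, 3, 0)

Derivation:
step 0: pivot -2 → sign −
step 1: pivot -2 → sign −
step 2: pivot 1 → sign +
step 3: pivot -1 → sign −
signature = (1, 3, 0)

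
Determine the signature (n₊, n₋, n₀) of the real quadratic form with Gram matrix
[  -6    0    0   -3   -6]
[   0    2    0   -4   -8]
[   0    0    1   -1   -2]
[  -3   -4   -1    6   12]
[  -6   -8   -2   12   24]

step 0: pivot -6 → sign −
step 1: pivot 2 → sign +
step 2: pivot 1 → sign +
step 3: pivot -3/2 → sign −
step 4: row/col 4 already zero → sign 0
signature = (2, 2, 1)

Answer: (2, 2, 1)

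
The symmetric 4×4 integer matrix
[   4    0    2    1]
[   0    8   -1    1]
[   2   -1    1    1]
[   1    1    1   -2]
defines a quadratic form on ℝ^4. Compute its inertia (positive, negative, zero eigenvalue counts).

step 0: pivot 4 → sign +
step 1: pivot 8 → sign +
step 2: pivot -1/8 → sign −
step 3: pivot 3/4 → sign +
signature = (3, 1, 0)

Answer: (3, 1, 0)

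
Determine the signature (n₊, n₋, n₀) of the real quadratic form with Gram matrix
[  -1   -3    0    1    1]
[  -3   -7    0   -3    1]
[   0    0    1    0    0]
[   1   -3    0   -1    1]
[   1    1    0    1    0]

Answer: (2, 3, 0)

Derivation:
step 0: pivot -1 → sign −
step 1: pivot 2 → sign +
step 2: pivot 1 → sign +
step 3: pivot -18 → sign −
step 4: pivot -1/9 → sign −
signature = (2, 3, 0)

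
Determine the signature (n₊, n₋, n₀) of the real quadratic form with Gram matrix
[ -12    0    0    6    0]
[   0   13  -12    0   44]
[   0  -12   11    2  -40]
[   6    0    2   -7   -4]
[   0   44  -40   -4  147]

step 0: pivot -12 → sign −
step 1: pivot 13 → sign +
step 2: pivot -1/13 → sign −
step 3: pivot 48 → sign +
step 4: row/col 4 already zero → sign 0
signature = (2, 2, 1)

Answer: (2, 2, 1)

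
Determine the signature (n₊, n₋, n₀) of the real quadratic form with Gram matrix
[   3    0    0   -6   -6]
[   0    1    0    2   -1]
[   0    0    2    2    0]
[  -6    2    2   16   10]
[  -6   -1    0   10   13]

step 0: pivot 3 → sign +
step 1: pivot 1 → sign +
step 2: pivot 2 → sign +
step 3: pivot -2 → sign −
step 4: row/col 4 already zero → sign 0
signature = (3, 1, 1)

Answer: (3, 1, 1)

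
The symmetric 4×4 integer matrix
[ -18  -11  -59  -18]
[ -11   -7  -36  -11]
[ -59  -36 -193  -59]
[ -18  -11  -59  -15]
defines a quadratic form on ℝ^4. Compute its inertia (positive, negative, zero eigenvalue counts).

Answer: (2, 2, 0)

Derivation:
step 0: pivot -18 → sign −
step 1: pivot -5/18 → sign −
step 2: pivot 2/5 → sign +
step 3: pivot 3 → sign +
signature = (2, 2, 0)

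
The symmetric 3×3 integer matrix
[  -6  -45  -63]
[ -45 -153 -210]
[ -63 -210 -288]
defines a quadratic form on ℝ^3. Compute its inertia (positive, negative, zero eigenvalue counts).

step 0: pivot -6 → sign −
step 1: pivot 369/2 → sign +
step 2: pivot 1/41 → sign +
signature = (2, 1, 0)

Answer: (2, 1, 0)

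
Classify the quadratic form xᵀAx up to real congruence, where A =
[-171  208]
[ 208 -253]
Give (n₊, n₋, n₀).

step 0: pivot -171 → sign −
step 1: pivot 1/171 → sign +
signature = (1, 1, 0)

Answer: (1, 1, 0)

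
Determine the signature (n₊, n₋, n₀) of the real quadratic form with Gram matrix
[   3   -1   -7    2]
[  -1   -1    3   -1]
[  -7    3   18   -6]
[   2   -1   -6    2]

step 0: pivot 3 → sign +
step 1: pivot -4/3 → sign −
step 2: pivot 2 → sign +
step 3: pivot -3/8 → sign −
signature = (2, 2, 0)

Answer: (2, 2, 0)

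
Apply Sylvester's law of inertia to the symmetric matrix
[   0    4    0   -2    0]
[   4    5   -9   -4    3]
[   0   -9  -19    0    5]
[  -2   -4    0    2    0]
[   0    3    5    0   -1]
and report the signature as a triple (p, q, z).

step 0: pivot 5 → sign +
step 1: pivot -16/5 → sign −
step 2: pivot -19 → sign −
step 3: pivot 6/19 → sign +
step 4: row/col 4 already zero → sign 0
signature = (2, 2, 1)

Answer: (2, 2, 1)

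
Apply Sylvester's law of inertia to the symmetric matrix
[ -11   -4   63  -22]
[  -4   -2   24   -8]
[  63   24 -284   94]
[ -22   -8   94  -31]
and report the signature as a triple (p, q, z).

Answer: (2, 2, 0)

Derivation:
step 0: pivot -11 → sign −
step 1: pivot -6/11 → sign −
step 2: pivot 79 → sign +
step 3: pivot 3/79 → sign +
signature = (2, 2, 0)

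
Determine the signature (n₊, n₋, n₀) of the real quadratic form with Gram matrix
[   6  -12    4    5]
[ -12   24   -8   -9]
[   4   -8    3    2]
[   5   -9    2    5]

step 0: pivot 6 → sign +
step 1: pivot 1/3 → sign +
step 2: pivot -9/2 → sign −
step 3: pivot 2/9 → sign +
signature = (3, 1, 0)

Answer: (3, 1, 0)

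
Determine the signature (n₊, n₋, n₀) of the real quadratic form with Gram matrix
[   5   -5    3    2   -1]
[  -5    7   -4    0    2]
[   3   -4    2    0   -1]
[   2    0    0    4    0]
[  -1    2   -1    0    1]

Answer: (3, 1, 1)

Derivation:
step 0: pivot 5 → sign +
step 1: pivot 2 → sign +
step 2: pivot -3/10 → sign −
step 3: pivot 4/3 → sign +
step 4: row/col 4 already zero → sign 0
signature = (3, 1, 1)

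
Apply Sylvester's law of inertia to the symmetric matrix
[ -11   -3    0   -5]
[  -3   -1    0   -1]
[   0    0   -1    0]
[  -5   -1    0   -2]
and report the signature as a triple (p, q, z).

Answer: (1, 3, 0)

Derivation:
step 0: pivot -11 → sign −
step 1: pivot -2/11 → sign −
step 2: pivot -1 → sign −
step 3: pivot 1 → sign +
signature = (1, 3, 0)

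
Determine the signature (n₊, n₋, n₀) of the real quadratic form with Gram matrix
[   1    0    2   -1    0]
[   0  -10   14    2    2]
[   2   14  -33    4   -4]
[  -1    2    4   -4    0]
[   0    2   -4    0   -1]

Answer: (1, 4, 0)

Derivation:
step 0: pivot 1 → sign +
step 1: pivot -10 → sign −
step 2: pivot -87/5 → sign −
step 3: pivot -13/87 → sign −
step 4: pivot -3/13 → sign −
signature = (1, 4, 0)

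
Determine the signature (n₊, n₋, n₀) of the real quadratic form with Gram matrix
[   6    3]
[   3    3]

step 0: pivot 6 → sign +
step 1: pivot 3/2 → sign +
signature = (2, 0, 0)

Answer: (2, 0, 0)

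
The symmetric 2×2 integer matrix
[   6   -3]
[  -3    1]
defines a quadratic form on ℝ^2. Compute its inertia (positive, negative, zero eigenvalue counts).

step 0: pivot 6 → sign +
step 1: pivot -1/2 → sign −
signature = (1, 1, 0)

Answer: (1, 1, 0)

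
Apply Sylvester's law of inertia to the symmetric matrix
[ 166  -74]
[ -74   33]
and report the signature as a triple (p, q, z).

step 0: pivot 166 → sign +
step 1: pivot 1/83 → sign +
signature = (2, 0, 0)

Answer: (2, 0, 0)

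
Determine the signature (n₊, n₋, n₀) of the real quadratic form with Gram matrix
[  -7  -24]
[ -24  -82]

step 0: pivot -7 → sign −
step 1: pivot 2/7 → sign +
signature = (1, 1, 0)

Answer: (1, 1, 0)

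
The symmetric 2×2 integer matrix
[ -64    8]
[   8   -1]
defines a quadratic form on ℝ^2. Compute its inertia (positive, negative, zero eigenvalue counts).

step 0: pivot -64 → sign −
step 1: row/col 1 already zero → sign 0
signature = (0, 1, 1)

Answer: (0, 1, 1)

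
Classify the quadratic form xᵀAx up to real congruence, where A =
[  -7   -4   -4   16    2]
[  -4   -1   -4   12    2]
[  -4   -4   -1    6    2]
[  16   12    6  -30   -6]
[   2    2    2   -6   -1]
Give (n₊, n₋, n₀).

Answer: (2, 3, 0)

Derivation:
step 0: pivot -7 → sign −
step 1: pivot 9/7 → sign +
step 2: pivot -1 → sign −
step 3: pivot 2/3 → sign +
step 4: pivot -3 → sign −
signature = (2, 3, 0)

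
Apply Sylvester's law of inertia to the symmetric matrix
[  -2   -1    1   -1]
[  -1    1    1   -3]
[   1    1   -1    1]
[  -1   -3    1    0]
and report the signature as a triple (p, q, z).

step 0: pivot -2 → sign −
step 1: pivot 3/2 → sign +
step 2: pivot -2/3 → sign −
step 3: pivot -1 → sign −
signature = (1, 3, 0)

Answer: (1, 3, 0)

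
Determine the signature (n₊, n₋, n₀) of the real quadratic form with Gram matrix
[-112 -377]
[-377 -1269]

step 0: pivot -112 → sign −
step 1: pivot 1/112 → sign +
signature = (1, 1, 0)

Answer: (1, 1, 0)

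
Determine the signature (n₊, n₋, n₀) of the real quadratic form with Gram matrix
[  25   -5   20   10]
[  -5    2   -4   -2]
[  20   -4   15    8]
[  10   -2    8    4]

Answer: (2, 1, 1)

Derivation:
step 0: pivot 25 → sign +
step 1: pivot 1 → sign +
step 2: pivot -1 → sign −
step 3: row/col 3 already zero → sign 0
signature = (2, 1, 1)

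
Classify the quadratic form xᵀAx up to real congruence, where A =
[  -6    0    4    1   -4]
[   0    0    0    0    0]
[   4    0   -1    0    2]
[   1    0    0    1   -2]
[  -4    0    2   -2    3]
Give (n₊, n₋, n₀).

Answer: (2, 2, 1)

Derivation:
step 0: pivot -6 → sign −
step 1: pivot 5/3 → sign +
step 2: pivot 9/10 → sign +
step 3: pivot -1 → sign −
step 4: row/col 4 already zero → sign 0
signature = (2, 2, 1)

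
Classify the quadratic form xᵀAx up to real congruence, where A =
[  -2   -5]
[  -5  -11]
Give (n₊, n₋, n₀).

Answer: (1, 1, 0)

Derivation:
step 0: pivot -2 → sign −
step 1: pivot 3/2 → sign +
signature = (1, 1, 0)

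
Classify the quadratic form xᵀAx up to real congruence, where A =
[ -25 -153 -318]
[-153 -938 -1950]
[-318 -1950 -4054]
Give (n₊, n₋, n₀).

step 0: pivot -25 → sign −
step 1: pivot -41/25 → sign −
step 2: pivot -2/41 → sign −
signature = (0, 3, 0)

Answer: (0, 3, 0)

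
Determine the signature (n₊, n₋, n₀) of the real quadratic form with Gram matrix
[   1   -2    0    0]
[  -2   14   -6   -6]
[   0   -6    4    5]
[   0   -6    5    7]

step 0: pivot 1 → sign +
step 1: pivot 10 → sign +
step 2: pivot 2/5 → sign +
step 3: pivot -3/2 → sign −
signature = (3, 1, 0)

Answer: (3, 1, 0)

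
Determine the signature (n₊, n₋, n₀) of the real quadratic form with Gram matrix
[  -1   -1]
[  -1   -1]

Answer: (0, 1, 1)

Derivation:
step 0: pivot -1 → sign −
step 1: row/col 1 already zero → sign 0
signature = (0, 1, 1)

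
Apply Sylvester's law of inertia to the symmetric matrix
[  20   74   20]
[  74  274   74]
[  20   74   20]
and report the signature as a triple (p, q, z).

step 0: pivot 20 → sign +
step 1: pivot 1/5 → sign +
step 2: row/col 2 already zero → sign 0
signature = (2, 0, 1)

Answer: (2, 0, 1)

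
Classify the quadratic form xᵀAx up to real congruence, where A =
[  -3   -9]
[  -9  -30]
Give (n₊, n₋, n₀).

step 0: pivot -3 → sign −
step 1: pivot -3 → sign −
signature = (0, 2, 0)

Answer: (0, 2, 0)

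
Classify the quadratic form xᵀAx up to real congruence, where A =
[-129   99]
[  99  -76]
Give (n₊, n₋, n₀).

step 0: pivot -129 → sign −
step 1: pivot -1/43 → sign −
signature = (0, 2, 0)

Answer: (0, 2, 0)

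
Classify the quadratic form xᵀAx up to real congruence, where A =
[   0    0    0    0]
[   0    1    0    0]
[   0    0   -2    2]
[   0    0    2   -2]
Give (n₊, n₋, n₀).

Answer: (1, 1, 2)

Derivation:
step 0: pivot 1 → sign +
step 1: pivot -2 → sign −
step 2: row/col 2 already zero → sign 0
step 3: row/col 3 already zero → sign 0
signature = (1, 1, 2)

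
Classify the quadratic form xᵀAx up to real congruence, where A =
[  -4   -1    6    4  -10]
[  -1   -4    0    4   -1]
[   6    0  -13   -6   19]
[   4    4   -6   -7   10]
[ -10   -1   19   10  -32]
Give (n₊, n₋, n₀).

Answer: (0, 5, 0)

Derivation:
step 0: pivot -4 → sign −
step 1: pivot -15/4 → sign −
step 2: pivot -17/5 → sign −
step 3: pivot -3/17 → sign −
step 4: pivot -3 → sign −
signature = (0, 5, 0)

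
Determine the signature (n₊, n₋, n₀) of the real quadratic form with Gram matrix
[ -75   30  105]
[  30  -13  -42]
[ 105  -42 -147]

Answer: (0, 2, 1)

Derivation:
step 0: pivot -75 → sign −
step 1: pivot -1 → sign −
step 2: row/col 2 already zero → sign 0
signature = (0, 2, 1)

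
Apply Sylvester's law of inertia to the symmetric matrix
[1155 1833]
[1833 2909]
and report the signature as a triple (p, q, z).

Answer: (2, 0, 0)

Derivation:
step 0: pivot 1155 → sign +
step 1: pivot 2/385 → sign +
signature = (2, 0, 0)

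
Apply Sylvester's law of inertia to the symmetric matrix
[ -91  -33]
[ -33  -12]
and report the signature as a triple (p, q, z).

Answer: (0, 2, 0)

Derivation:
step 0: pivot -91 → sign −
step 1: pivot -3/91 → sign −
signature = (0, 2, 0)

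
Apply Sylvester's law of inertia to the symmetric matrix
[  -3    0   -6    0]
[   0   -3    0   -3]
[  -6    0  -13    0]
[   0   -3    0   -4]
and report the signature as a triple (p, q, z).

step 0: pivot -3 → sign −
step 1: pivot -3 → sign −
step 2: pivot -1 → sign −
step 3: pivot -1 → sign −
signature = (0, 4, 0)

Answer: (0, 4, 0)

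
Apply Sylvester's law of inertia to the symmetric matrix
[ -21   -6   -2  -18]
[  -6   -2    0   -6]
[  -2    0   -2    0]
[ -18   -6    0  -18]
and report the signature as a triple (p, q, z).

Answer: (0, 3, 1)

Derivation:
step 0: pivot -21 → sign −
step 1: pivot -2/7 → sign −
step 2: pivot -2/3 → sign −
step 3: row/col 3 already zero → sign 0
signature = (0, 3, 1)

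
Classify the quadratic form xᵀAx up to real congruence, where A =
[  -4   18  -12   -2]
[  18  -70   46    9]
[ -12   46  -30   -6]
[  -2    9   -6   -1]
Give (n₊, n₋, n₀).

Answer: (2, 1, 1)

Derivation:
step 0: pivot -4 → sign −
step 1: pivot 11 → sign +
step 2: pivot 2/11 → sign +
step 3: row/col 3 already zero → sign 0
signature = (2, 1, 1)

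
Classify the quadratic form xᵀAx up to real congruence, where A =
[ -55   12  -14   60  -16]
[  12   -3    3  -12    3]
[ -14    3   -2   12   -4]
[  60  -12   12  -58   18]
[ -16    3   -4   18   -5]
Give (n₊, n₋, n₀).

step 0: pivot -55 → sign −
step 1: pivot -21/55 → sign −
step 2: pivot 11/7 → sign +
step 3: pivot 34/11 → sign +
step 4: pivot 3/17 → sign +
signature = (3, 2, 0)

Answer: (3, 2, 0)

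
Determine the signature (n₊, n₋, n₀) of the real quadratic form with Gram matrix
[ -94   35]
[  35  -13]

step 0: pivot -94 → sign −
step 1: pivot 3/94 → sign +
signature = (1, 1, 0)

Answer: (1, 1, 0)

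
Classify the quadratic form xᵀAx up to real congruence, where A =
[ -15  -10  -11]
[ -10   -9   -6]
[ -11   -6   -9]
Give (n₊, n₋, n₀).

Answer: (0, 3, 0)

Derivation:
step 0: pivot -15 → sign −
step 1: pivot -7/3 → sign −
step 2: pivot -6/35 → sign −
signature = (0, 3, 0)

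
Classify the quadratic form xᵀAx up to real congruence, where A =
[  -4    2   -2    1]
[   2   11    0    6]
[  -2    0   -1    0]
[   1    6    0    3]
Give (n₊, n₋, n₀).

step 0: pivot -4 → sign −
step 1: pivot 12 → sign +
step 2: pivot -1/12 → sign −
step 3: pivot -1/4 → sign −
signature = (1, 3, 0)

Answer: (1, 3, 0)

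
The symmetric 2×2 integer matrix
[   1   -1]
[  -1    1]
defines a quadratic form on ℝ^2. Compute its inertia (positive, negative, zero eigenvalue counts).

Answer: (1, 0, 1)

Derivation:
step 0: pivot 1 → sign +
step 1: row/col 1 already zero → sign 0
signature = (1, 0, 1)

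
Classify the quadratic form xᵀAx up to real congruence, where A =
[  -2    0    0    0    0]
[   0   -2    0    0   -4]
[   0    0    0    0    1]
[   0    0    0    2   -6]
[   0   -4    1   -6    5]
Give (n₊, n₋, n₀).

step 0: pivot -2 → sign −
step 1: pivot -2 → sign −
step 2: pivot 2 → sign +
step 3: pivot -5 → sign −
step 4: pivot 1/5 → sign +
signature = (2, 3, 0)

Answer: (2, 3, 0)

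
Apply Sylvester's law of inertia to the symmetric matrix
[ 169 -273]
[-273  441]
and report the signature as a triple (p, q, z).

Answer: (1, 0, 1)

Derivation:
step 0: pivot 169 → sign +
step 1: row/col 1 already zero → sign 0
signature = (1, 0, 1)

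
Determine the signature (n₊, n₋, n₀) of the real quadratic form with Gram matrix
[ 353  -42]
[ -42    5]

step 0: pivot 353 → sign +
step 1: pivot 1/353 → sign +
signature = (2, 0, 0)

Answer: (2, 0, 0)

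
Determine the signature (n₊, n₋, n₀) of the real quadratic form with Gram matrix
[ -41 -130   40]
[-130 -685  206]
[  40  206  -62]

Answer: (1, 2, 0)

Derivation:
step 0: pivot -41 → sign −
step 1: pivot -11185/41 → sign −
step 2: pivot 6/11185 → sign +
signature = (1, 2, 0)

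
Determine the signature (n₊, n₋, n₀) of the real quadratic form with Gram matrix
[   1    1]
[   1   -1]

step 0: pivot 1 → sign +
step 1: pivot -2 → sign −
signature = (1, 1, 0)

Answer: (1, 1, 0)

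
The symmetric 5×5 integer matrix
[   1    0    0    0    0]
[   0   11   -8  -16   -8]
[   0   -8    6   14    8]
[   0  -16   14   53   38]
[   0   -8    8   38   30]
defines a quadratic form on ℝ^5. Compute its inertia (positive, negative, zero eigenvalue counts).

step 0: pivot 1 → sign +
step 1: pivot 11 → sign +
step 2: pivot 2/11 → sign +
step 3: pivot -1 → sign −
step 4: pivot 2 → sign +
signature = (4, 1, 0)

Answer: (4, 1, 0)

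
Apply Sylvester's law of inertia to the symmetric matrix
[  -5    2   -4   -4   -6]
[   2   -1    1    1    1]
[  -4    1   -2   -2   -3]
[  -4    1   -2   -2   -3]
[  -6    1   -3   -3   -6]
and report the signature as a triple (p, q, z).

Answer: (1, 3, 1)

Derivation:
step 0: pivot -5 → sign −
step 1: pivot -1/5 → sign −
step 2: pivot 3 → sign +
step 3: pivot -1 → sign −
step 4: row/col 4 already zero → sign 0
signature = (1, 3, 1)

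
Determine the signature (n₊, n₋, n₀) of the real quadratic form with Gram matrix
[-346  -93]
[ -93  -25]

step 0: pivot -346 → sign −
step 1: pivot -1/346 → sign −
signature = (0, 2, 0)

Answer: (0, 2, 0)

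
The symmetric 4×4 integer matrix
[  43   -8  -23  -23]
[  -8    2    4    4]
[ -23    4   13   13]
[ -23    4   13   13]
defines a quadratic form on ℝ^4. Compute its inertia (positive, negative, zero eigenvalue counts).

step 0: pivot 43 → sign +
step 1: pivot 22/43 → sign +
step 2: pivot 6/11 → sign +
step 3: row/col 3 already zero → sign 0
signature = (3, 0, 1)

Answer: (3, 0, 1)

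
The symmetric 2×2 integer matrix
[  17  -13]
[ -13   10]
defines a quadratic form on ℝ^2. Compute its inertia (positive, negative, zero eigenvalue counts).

Answer: (2, 0, 0)

Derivation:
step 0: pivot 17 → sign +
step 1: pivot 1/17 → sign +
signature = (2, 0, 0)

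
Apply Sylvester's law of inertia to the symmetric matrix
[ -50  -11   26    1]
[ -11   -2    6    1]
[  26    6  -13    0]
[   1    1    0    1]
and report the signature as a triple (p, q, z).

step 0: pivot -50 → sign −
step 1: pivot 21/50 → sign +
step 2: pivot 1/3 → sign +
step 3: pivot -3/7 → sign −
signature = (2, 2, 0)

Answer: (2, 2, 0)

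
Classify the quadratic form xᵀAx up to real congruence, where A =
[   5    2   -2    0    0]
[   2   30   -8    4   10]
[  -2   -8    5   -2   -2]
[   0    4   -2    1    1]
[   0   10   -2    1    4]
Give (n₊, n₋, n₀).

Answer: (4, 1, 0)

Derivation:
step 0: pivot 5 → sign +
step 1: pivot 146/5 → sign +
step 2: pivot 177/73 → sign +
step 3: pivot 5/177 → sign +
step 4: pivot -3/5 → sign −
signature = (4, 1, 0)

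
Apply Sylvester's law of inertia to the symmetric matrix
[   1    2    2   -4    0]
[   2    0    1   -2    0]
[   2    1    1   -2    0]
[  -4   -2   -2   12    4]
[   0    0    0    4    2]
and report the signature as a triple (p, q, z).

step 0: pivot 1 → sign +
step 1: pivot -4 → sign −
step 2: pivot -3/4 → sign −
step 3: pivot 8 → sign +
step 4: row/col 4 already zero → sign 0
signature = (2, 2, 1)

Answer: (2, 2, 1)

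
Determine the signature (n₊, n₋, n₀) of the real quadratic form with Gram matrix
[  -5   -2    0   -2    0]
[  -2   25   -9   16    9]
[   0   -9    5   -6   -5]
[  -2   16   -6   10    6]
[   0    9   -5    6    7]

Answer: (3, 2, 0)

Derivation:
step 0: pivot -5 → sign −
step 1: pivot 129/5 → sign +
step 2: pivot 80/43 → sign +
step 3: pivot -3/20 → sign −
step 4: pivot 2 → sign +
signature = (3, 2, 0)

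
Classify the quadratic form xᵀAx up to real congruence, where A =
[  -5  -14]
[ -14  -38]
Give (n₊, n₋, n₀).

Answer: (1, 1, 0)

Derivation:
step 0: pivot -5 → sign −
step 1: pivot 6/5 → sign +
signature = (1, 1, 0)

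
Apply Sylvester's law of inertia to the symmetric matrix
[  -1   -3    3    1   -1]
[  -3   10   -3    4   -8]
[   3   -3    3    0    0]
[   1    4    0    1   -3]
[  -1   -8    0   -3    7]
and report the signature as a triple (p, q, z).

step 0: pivot -1 → sign −
step 1: pivot 19 → sign +
step 2: pivot 84/19 → sign +
step 3: pivot -29/28 → sign −
step 4: pivot -6/29 → sign −
signature = (2, 3, 0)

Answer: (2, 3, 0)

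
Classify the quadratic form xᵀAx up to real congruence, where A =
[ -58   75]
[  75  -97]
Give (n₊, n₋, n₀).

Answer: (0, 2, 0)

Derivation:
step 0: pivot -58 → sign −
step 1: pivot -1/58 → sign −
signature = (0, 2, 0)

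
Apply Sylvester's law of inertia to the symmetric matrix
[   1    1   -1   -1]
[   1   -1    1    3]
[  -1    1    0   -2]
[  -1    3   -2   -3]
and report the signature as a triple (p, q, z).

step 0: pivot 1 → sign +
step 1: pivot -2 → sign −
step 2: pivot 1 → sign +
step 3: pivot 3 → sign +
signature = (3, 1, 0)

Answer: (3, 1, 0)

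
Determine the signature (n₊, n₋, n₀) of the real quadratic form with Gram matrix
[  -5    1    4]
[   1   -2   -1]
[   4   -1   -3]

Answer: (1, 2, 0)

Derivation:
step 0: pivot -5 → sign −
step 1: pivot -9/5 → sign −
step 2: pivot 2/9 → sign +
signature = (1, 2, 0)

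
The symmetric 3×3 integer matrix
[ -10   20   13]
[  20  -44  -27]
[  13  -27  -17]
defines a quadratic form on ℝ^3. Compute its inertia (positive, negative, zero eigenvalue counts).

Answer: (1, 2, 0)

Derivation:
step 0: pivot -10 → sign −
step 1: pivot -4 → sign −
step 2: pivot 3/20 → sign +
signature = (1, 2, 0)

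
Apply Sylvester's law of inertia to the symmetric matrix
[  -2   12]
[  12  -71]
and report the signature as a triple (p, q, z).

step 0: pivot -2 → sign −
step 1: pivot 1 → sign +
signature = (1, 1, 0)

Answer: (1, 1, 0)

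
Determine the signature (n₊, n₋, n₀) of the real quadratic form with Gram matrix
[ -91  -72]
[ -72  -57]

Answer: (0, 2, 0)

Derivation:
step 0: pivot -91 → sign −
step 1: pivot -3/91 → sign −
signature = (0, 2, 0)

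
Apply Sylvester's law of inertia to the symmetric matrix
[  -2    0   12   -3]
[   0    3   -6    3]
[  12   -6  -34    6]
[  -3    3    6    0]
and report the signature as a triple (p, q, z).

step 0: pivot -2 → sign −
step 1: pivot 3 → sign +
step 2: pivot 26 → sign +
step 3: pivot 3/26 → sign +
signature = (3, 1, 0)

Answer: (3, 1, 0)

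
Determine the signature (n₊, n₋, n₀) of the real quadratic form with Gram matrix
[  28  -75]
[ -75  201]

Answer: (2, 0, 0)

Derivation:
step 0: pivot 28 → sign +
step 1: pivot 3/28 → sign +
signature = (2, 0, 0)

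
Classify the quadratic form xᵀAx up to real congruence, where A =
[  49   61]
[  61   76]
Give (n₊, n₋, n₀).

step 0: pivot 49 → sign +
step 1: pivot 3/49 → sign +
signature = (2, 0, 0)

Answer: (2, 0, 0)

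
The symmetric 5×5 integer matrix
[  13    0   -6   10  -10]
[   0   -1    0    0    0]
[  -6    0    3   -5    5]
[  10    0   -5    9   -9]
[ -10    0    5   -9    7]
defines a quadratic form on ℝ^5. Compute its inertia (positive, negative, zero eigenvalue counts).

step 0: pivot 13 → sign +
step 1: pivot -1 → sign −
step 2: pivot 3/13 → sign +
step 3: pivot 2/3 → sign +
step 4: pivot -2 → sign −
signature = (3, 2, 0)

Answer: (3, 2, 0)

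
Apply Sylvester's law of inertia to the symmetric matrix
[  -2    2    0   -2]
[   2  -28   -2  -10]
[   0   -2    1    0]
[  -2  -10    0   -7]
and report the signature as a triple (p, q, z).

Answer: (1, 3, 0)

Derivation:
step 0: pivot -2 → sign −
step 1: pivot -26 → sign −
step 2: pivot 15/13 → sign +
step 3: pivot -1/5 → sign −
signature = (1, 3, 0)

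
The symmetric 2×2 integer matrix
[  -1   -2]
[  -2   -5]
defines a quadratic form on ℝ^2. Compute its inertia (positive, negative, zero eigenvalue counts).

step 0: pivot -1 → sign −
step 1: pivot -1 → sign −
signature = (0, 2, 0)

Answer: (0, 2, 0)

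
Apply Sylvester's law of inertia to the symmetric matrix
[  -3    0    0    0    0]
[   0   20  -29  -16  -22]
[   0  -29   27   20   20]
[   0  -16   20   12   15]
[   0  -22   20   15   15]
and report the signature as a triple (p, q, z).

Answer: (2, 3, 0)

Derivation:
step 0: pivot -3 → sign −
step 1: pivot 20 → sign +
step 2: pivot -301/20 → sign −
step 3: pivot -36/301 → sign −
step 4: pivot 1/4 → sign +
signature = (2, 3, 0)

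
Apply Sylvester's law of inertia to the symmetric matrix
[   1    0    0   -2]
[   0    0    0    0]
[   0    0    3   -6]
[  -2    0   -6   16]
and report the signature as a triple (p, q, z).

Answer: (2, 0, 2)

Derivation:
step 0: pivot 1 → sign +
step 1: pivot 3 → sign +
step 2: row/col 2 already zero → sign 0
step 3: row/col 3 already zero → sign 0
signature = (2, 0, 2)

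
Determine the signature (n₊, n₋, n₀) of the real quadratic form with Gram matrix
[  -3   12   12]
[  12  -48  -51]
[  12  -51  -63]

step 0: pivot -3 → sign −
step 1: pivot -15 → sign −
step 2: pivot 3/5 → sign +
signature = (1, 2, 0)

Answer: (1, 2, 0)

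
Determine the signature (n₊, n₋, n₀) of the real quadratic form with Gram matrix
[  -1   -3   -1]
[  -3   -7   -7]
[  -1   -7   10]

Answer: (2, 1, 0)

Derivation:
step 0: pivot -1 → sign −
step 1: pivot 2 → sign +
step 2: pivot 3 → sign +
signature = (2, 1, 0)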